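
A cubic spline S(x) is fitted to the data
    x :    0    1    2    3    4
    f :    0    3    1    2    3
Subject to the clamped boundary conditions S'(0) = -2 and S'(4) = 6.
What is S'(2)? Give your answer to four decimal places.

Let m_i = S''(x_i). Step sizes h_i = 1, 1, 1, 1; slopes of the chords Δ_i = (y_(i+1) - y_i)/h_i = 3, -2, 1, 1.
  1·m_0 + 4·m_1 + 1·m_2 = 6(Δ_1 - Δ_0) = -30
  1·m_1 + 4·m_2 + 1·m_3 = 6(Δ_2 - Δ_1) = 18
  1·m_2 + 4·m_3 + 1·m_4 = 6(Δ_3 - Δ_2) = 0
Clamped end conditions give two more equations: 2h_0·m_0 + h_0·m_1 = 6(Δ_0 - S'(0)) = 30 and h_3·m_3 + 2h_3·m_4 = 6(S'(4) - Δ_3) = 30.
Solving the tridiagonal system: m_0 = 641/28, m_1 = -221/14, m_2 = 41/4, m_3 = -101/14, m_4 = 521/28.
On [2, 3], S'(x) = b_2 + 2c_2·(x - 2) + 3d_2·(x - 2)² with b_2 = Δ_2 - h_2(2m_2 + m_3)/6 = -17/14, c_2 = m_2/2 = 41/8, d_2 = (m_3 - m_2)/(6h_2) = -163/56. So S'(2) = -17/14.

-1.2143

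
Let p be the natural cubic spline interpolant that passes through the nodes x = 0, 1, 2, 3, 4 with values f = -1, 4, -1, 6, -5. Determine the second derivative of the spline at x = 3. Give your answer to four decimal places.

-35.1429

Write M_i for p''(x_i). With h_i = 1, 1, 1, 1 and divided differences Δ_i = 5, -5, 7, -11, the continuity of p' gives the tridiagonal system
  1·M_0 + 4·M_1 + 1·M_2 = 6(Δ_1 - Δ_0) = -60
  1·M_1 + 4·M_2 + 1·M_3 = 6(Δ_2 - Δ_1) = 72
  1·M_2 + 4·M_3 + 1·M_4 = 6(Δ_3 - Δ_2) = -108
Natural end conditions: M_0 = M_4 = 0.
Solving: M_0 = 0, M_1 = -162/7, M_2 = 228/7, M_3 = -246/7, M_4 = 0.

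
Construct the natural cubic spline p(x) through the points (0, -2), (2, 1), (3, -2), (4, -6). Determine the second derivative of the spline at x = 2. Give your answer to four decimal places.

With M_i denoting the second derivative at x_i, h_i = 2, 1, 1, and Δ_i = (y_(i+1) − y_i)/h_i = 3/2, -3, -4:
  2·M_0 + 6·M_1 + 1·M_2 = 6(Δ_1 - Δ_0) = -27
  1·M_1 + 4·M_2 + 1·M_3 = 6(Δ_2 - Δ_1) = -6
Natural end conditions: M_0 = M_3 = 0.
Solving the tridiagonal system: M_0 = 0, M_1 = -102/23, M_2 = -9/23, M_3 = 0.

-4.4348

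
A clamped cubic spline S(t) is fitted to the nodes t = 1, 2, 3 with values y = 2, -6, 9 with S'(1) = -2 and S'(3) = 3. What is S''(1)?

-50

With M_i denoting the second derivative at x_i, h_i = 1, 1, and Δ_i = (y_(i+1) − y_i)/h_i = -8, 15:
  1·M_0 + 4·M_1 + 1·M_2 = 6(Δ_1 - Δ_0) = 138
Clamped end conditions give two more equations: 2h_0·M_0 + h_0·M_1 = 6(Δ_0 - S'(1)) = -36 and h_1·M_1 + 2h_1·M_2 = 6(S'(3) - Δ_1) = -72.
Solving the tridiagonal system: M_0 = -50, M_1 = 64, M_2 = -68.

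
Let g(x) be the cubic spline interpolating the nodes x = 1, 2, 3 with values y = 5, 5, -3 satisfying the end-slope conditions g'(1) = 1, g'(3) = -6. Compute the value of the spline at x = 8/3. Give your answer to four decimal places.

With M_i denoting the second derivative at x_i, h_i = 1, 1, and Δ_i = (y_(i+1) − y_i)/h_i = 0, -8:
  1·M_0 + 4·M_1 + 1·M_2 = 6(Δ_1 - Δ_0) = -48
Clamped end conditions give two more equations: 2h_0·M_0 + h_0·M_1 = 6(Δ_0 - g'(1)) = -6 and h_1·M_1 + 2h_1·M_2 = 6(g'(3) - Δ_1) = 12.
Forward elimination and back-substitution give M_0 = 11/2, M_1 = -17, M_2 = 29/2.
On [2, 3], g(x) = 5 - 19/4·(x - 2) - 17/2·(x - 2)² + 21/4·(x - 2)³.
With (x - 2) = 2/3: g(8/3) = -7/18.

-0.3889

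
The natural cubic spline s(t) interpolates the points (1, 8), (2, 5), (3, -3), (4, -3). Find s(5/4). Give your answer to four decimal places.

7.6875

Let m_i = s''(x_i). Step sizes h_i = 1, 1, 1; slopes of the chords Δ_i = (y_(i+1) - y_i)/h_i = -3, -8, 0.
  1·m_0 + 4·m_1 + 1·m_2 = 6(Δ_1 - Δ_0) = -30
  1·m_1 + 4·m_2 + 1·m_3 = 6(Δ_2 - Δ_1) = 48
Natural end conditions: m_0 = m_3 = 0.
Solving: m_0 = 0, m_1 = -56/5, m_2 = 74/5, m_3 = 0.
On [1, 2], s(t) = 8 - 17/15·(t - 1) + 0·(t - 1)² - 28/15·(t - 1)³.
With (t - 1) = 1/4: s(5/4) = 123/16.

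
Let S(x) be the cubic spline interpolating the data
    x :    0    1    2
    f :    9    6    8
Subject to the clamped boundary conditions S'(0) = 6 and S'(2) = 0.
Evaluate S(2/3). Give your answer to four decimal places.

Let M_i = S''(x_i). Step sizes h_i = 1, 1; slopes of the chords Δ_i = (y_(i+1) - y_i)/h_i = -3, 2.
  1·M_0 + 4·M_1 + 1·M_2 = 6(Δ_1 - Δ_0) = 30
Clamped end conditions give two more equations: 2h_0·M_0 + h_0·M_1 = 6(Δ_0 - S'(0)) = -54 and h_1·M_1 + 2h_1·M_2 = 6(S'(2) - Δ_1) = -12.
Solving the tridiagonal system: M_0 = -75/2, M_1 = 21, M_2 = -33/2.
On [0, 1], S(x) = 9 + 6·x - 75/4·x² + 39/4·x³.
With x = 2/3: S(2/3) = 68/9.

7.5556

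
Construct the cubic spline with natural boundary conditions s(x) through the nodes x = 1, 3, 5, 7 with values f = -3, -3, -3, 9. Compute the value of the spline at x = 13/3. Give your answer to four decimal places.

-3.9481

Let M_i = s''(x_i). Step sizes h_i = 2, 2, 2; slopes of the chords Δ_i = (y_(i+1) - y_i)/h_i = 0, 0, 6.
  2·M_0 + 8·M_1 + 2·M_2 = 6(Δ_1 - Δ_0) = 0
  2·M_1 + 8·M_2 + 2·M_3 = 6(Δ_2 - Δ_1) = 36
Natural end conditions: M_0 = M_3 = 0.
Forward elimination and back-substitution give M_0 = 0, M_1 = -6/5, M_2 = 24/5, M_3 = 0.
On [3, 5], s(x) = -3 - 4/5·(x - 3) - 3/5·(x - 3)² + 1/2·(x - 3)³.
With (x - 3) = 4/3: s(13/3) = -533/135.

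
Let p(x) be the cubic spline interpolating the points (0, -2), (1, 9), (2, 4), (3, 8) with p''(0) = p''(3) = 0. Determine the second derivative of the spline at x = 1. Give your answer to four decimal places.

-29.2000

Let M_i = p''(x_i). Step sizes h_i = 1, 1, 1; slopes of the chords Δ_i = (y_(i+1) - y_i)/h_i = 11, -5, 4.
  1·M_0 + 4·M_1 + 1·M_2 = 6(Δ_1 - Δ_0) = -96
  1·M_1 + 4·M_2 + 1·M_3 = 6(Δ_2 - Δ_1) = 54
Natural end conditions: M_0 = M_3 = 0.
Forward elimination and back-substitution give M_0 = 0, M_1 = -146/5, M_2 = 104/5, M_3 = 0.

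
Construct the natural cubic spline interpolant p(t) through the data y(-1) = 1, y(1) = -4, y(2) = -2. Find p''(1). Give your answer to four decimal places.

With σ_i denoting the second derivative at x_i, h_i = 2, 1, and Δ_i = (y_(i+1) − y_i)/h_i = -5/2, 2:
  2·σ_0 + 6·σ_1 + 1·σ_2 = 6(Δ_1 - Δ_0) = 27
Natural end conditions: σ_0 = σ_2 = 0.
Forward elimination and back-substitution give σ_0 = 0, σ_1 = 9/2, σ_2 = 0.

4.5000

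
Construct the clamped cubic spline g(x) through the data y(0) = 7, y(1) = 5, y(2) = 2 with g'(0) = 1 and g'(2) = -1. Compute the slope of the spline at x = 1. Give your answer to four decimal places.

-3.7500

Write σ_i for g''(x_i). With h_i = 1, 1 and divided differences Δ_i = -2, -3, the continuity of g' gives the tridiagonal system
  1·σ_0 + 4·σ_1 + 1·σ_2 = 6(Δ_1 - Δ_0) = -6
Clamped end conditions give two more equations: 2h_0·σ_0 + h_0·σ_1 = 6(Δ_0 - g'(0)) = -18 and h_1·σ_1 + 2h_1·σ_2 = 6(g'(2) - Δ_1) = 12.
Solving the tridiagonal system: σ_0 = -17/2, σ_1 = -1, σ_2 = 13/2.
On [1, 2], g'(x) = b_1 + 2c_1·(x - 1) + 3d_1·(x - 1)² with b_1 = Δ_1 - h_1(2σ_1 + σ_2)/6 = -15/4, c_1 = σ_1/2 = -1/2, d_1 = (σ_2 - σ_1)/(6h_1) = 5/4. So g'(1) = -15/4.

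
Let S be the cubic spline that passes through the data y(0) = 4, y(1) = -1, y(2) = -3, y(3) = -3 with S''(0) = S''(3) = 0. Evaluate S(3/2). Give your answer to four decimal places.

Put M_i = S'' at the i-th knot. Here h = (1, 1, 1) and Δ = (-5, -2, 0), so the interior equations h_(i-1)·M_(i-1) + 2(h_(i-1)+h_i)·M_i + h_i·M_(i+1) = 6(Δ_i − Δ_(i-1)) read
  1·M_0 + 4·M_1 + 1·M_2 = 6(Δ_1 - Δ_0) = 18
  1·M_1 + 4·M_2 + 1·M_3 = 6(Δ_2 - Δ_1) = 12
Natural end conditions: M_0 = M_3 = 0.
Solving: M_0 = 0, M_1 = 4, M_2 = 2, M_3 = 0.
On [1, 2], S(x) = -1 - 11/3·(x - 1) + 2·(x - 1)² - 1/3·(x - 1)³.
With (x - 1) = 1/2: S(3/2) = -19/8.

-2.3750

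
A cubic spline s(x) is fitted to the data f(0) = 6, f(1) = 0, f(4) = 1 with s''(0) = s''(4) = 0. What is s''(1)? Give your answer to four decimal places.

4.7500

With M_i denoting the second derivative at x_i, h_i = 1, 3, and Δ_i = (y_(i+1) − y_i)/h_i = -6, 1/3:
  1·M_0 + 8·M_1 + 3·M_2 = 6(Δ_1 - Δ_0) = 38
Natural end conditions: M_0 = M_2 = 0.
Hence M_0 = 0, M_1 = 19/4, M_2 = 0.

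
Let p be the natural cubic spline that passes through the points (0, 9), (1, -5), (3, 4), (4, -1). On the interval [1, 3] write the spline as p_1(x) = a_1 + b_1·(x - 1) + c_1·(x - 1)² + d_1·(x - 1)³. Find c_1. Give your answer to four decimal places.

With M_i denoting the second derivative at x_i, h_i = 1, 2, 1, and Δ_i = (y_(i+1) − y_i)/h_i = -14, 9/2, -5:
  1·M_0 + 6·M_1 + 2·M_2 = 6(Δ_1 - Δ_0) = 111
  2·M_1 + 6·M_2 + 1·M_3 = 6(Δ_2 - Δ_1) = -57
Natural end conditions: M_0 = M_3 = 0.
Solving the tridiagonal system: M_0 = 0, M_1 = 195/8, M_2 = -141/8, M_3 = 0.
On [1, 3], with p_1(x) = a_1 + b_1·(x - 1) + c_1·(x - 1)² + d_1·(x - 1)³: c_1 = M_1/2 = 195/16, d_1 = (M_2 - M_1)/(6h_1) = -7/2, b_1 = Δ_1 - h_1(2M_1 + M_2)/6 = -47/8.

12.1875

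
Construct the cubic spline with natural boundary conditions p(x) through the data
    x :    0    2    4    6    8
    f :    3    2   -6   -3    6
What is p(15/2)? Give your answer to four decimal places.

Let σ_i = p''(x_i). Step sizes h_i = 2, 2, 2, 2; slopes of the chords Δ_i = (y_(i+1) - y_i)/h_i = -1/2, -4, 3/2, 9/2.
  2·σ_0 + 8·σ_1 + 2·σ_2 = 6(Δ_1 - Δ_0) = -21
  2·σ_1 + 8·σ_2 + 2·σ_3 = 6(Δ_2 - Δ_1) = 33
  2·σ_2 + 8·σ_3 + 2·σ_4 = 6(Δ_3 - Δ_2) = 18
Natural end conditions: σ_0 = σ_4 = 0.
Forward elimination and back-substitution give σ_0 = 0, σ_1 = -429/112, σ_2 = 135/28, σ_3 = 117/112, σ_4 = 0.
On [6, 8], p(x) = -3 + 213/56·(x - 6) + 117/224·(x - 6)² - 39/448·(x - 6)³.
With (x - 6) = 3/2: p(15/2) = 12855/3584.

3.5868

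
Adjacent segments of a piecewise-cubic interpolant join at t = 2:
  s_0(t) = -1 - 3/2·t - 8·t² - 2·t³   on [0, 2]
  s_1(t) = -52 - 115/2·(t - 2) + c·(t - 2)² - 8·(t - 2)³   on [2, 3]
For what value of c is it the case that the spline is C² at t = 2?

-20

s_0''(t) = -16 - 12·t, so s_0''(2) = -40. On the right, s_1''(2) = 2c, so c = -20.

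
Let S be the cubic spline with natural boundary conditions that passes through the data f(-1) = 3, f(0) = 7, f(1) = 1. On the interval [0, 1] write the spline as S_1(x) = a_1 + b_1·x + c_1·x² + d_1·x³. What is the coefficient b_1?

-1

Put m_i = S'' at the i-th knot. Here h = (1, 1) and Δ = (4, -6), so the interior equations h_(i-1)·m_(i-1) + 2(h_(i-1)+h_i)·m_i + h_i·m_(i+1) = 6(Δ_i − Δ_(i-1)) read
  1·m_0 + 4·m_1 + 1·m_2 = 6(Δ_1 - Δ_0) = -60
Natural end conditions: m_0 = m_2 = 0.
Solving: m_0 = 0, m_1 = -15, m_2 = 0.
On [0, 1], with S_1(x) = a_1 + b_1·x + c_1·x² + d_1·x³: c_1 = m_1/2 = -15/2, d_1 = (m_2 - m_1)/(6h_1) = 5/2, b_1 = Δ_1 - h_1(2m_1 + m_2)/6 = -1.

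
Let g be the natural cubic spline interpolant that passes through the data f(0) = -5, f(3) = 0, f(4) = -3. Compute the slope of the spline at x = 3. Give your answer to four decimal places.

-1.8333

Put m_i = g'' at the i-th knot. Here h = (3, 1) and Δ = (5/3, -3), so the interior equations h_(i-1)·m_(i-1) + 2(h_(i-1)+h_i)·m_i + h_i·m_(i+1) = 6(Δ_i − Δ_(i-1)) read
  3·m_0 + 8·m_1 + 1·m_2 = 6(Δ_1 - Δ_0) = -28
Natural end conditions: m_0 = m_2 = 0.
Solving: m_0 = 0, m_1 = -7/2, m_2 = 0.
On [3, 4], g'(x) = b_1 + 2c_1·(x - 3) + 3d_1·(x - 3)² with b_1 = Δ_1 - h_1(2m_1 + m_2)/6 = -11/6, c_1 = m_1/2 = -7/4, d_1 = (m_2 - m_1)/(6h_1) = 7/12. So g'(3) = -11/6.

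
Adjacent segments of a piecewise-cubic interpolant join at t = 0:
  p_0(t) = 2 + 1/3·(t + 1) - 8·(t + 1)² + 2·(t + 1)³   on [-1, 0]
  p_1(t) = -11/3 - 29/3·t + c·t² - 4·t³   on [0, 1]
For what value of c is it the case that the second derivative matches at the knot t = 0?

p_0''(t) = -16 + 12·(t + 1), so p_0''(0) = -4. On the right, p_1''(0) = 2c, so c = -2.

-2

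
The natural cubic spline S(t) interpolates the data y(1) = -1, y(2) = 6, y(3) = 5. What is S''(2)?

Put M_i = S'' at the i-th knot. Here h = (1, 1) and Δ = (7, -1), so the interior equations h_(i-1)·M_(i-1) + 2(h_(i-1)+h_i)·M_i + h_i·M_(i+1) = 6(Δ_i − Δ_(i-1)) read
  1·M_0 + 4·M_1 + 1·M_2 = 6(Δ_1 - Δ_0) = -48
Natural end conditions: M_0 = M_2 = 0.
Solving: M_0 = 0, M_1 = -12, M_2 = 0.

-12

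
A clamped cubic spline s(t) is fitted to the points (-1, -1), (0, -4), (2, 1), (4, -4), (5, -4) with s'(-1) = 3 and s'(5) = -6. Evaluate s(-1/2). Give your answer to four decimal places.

Write m_i for s''(x_i). With h_i = 1, 2, 2, 1 and divided differences Δ_i = -3, 5/2, -5/2, 0, the continuity of s' gives the tridiagonal system
  1·m_0 + 6·m_1 + 2·m_2 = 6(Δ_1 - Δ_0) = 33
  2·m_1 + 8·m_2 + 2·m_3 = 6(Δ_2 - Δ_1) = -30
  2·m_2 + 6·m_3 + 1·m_4 = 6(Δ_3 - Δ_2) = 15
Clamped end conditions give two more equations: 2h_0·m_0 + h_0·m_1 = 6(Δ_0 - s'(-1)) = -36 and h_3·m_3 + 2h_3·m_4 = 6(s'(5) - Δ_3) = -36.
Hence m_0 = -535/22, m_1 = 139/11, m_2 = -37/4, m_3 = 103/11, m_4 = -499/22.
On [-1, 0], s(t) = -1 + 3·(t + 1) - 535/44·(t + 1)² + 271/44·(t + 1)³.
With (t + 1) = 1/2: s(-1/2) = -623/352.

-1.7699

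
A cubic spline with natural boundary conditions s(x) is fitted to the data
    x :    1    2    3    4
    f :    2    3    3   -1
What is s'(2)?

Write M_i for s''(x_i). With h_i = 1, 1, 1 and divided differences Δ_i = 1, 0, -4, the continuity of s' gives the tridiagonal system
  1·M_0 + 4·M_1 + 1·M_2 = 6(Δ_1 - Δ_0) = -6
  1·M_1 + 4·M_2 + 1·M_3 = 6(Δ_2 - Δ_1) = -24
Natural end conditions: M_0 = M_3 = 0.
Solving the tridiagonal system: M_0 = 0, M_1 = 0, M_2 = -6, M_3 = 0.
On [2, 3], s'(x) = b_1 + 2c_1·(x - 2) + 3d_1·(x - 2)² with b_1 = Δ_1 - h_1(2M_1 + M_2)/6 = 1, c_1 = M_1/2 = 0, d_1 = (M_2 - M_1)/(6h_1) = -1. So s'(2) = 1.

1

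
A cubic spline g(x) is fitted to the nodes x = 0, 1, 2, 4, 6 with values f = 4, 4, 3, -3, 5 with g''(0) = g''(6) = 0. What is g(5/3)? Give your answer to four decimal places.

Let M_i = g''(x_i). Step sizes h_i = 1, 1, 2, 2; slopes of the chords Δ_i = (y_(i+1) - y_i)/h_i = 0, -1, -3, 4.
  1·M_0 + 4·M_1 + 1·M_2 = 6(Δ_1 - Δ_0) = -6
  1·M_1 + 6·M_2 + 2·M_3 = 6(Δ_2 - Δ_1) = -12
  2·M_2 + 8·M_3 + 2·M_4 = 6(Δ_3 - Δ_2) = 42
Natural end conditions: M_0 = M_4 = 0.
Solving the tridiagonal system: M_0 = 0, M_1 = -1/2, M_2 = -4, M_3 = 25/4, M_4 = 0.
On [1, 2], g(x) = 4 - 1/6·(x - 1) - 1/4·(x - 1)² - 7/12·(x - 1)³.
With (x - 1) = 2/3: g(5/3) = 292/81.

3.6049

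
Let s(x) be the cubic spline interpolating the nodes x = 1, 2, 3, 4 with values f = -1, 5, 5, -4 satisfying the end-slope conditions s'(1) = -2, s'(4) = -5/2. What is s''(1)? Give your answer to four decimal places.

Put M_i = s'' at the i-th knot. Here h = (1, 1, 1) and Δ = (6, 0, -9), so the interior equations h_(i-1)·M_(i-1) + 2(h_(i-1)+h_i)·M_i + h_i·M_(i+1) = 6(Δ_i − Δ_(i-1)) read
  1·M_0 + 4·M_1 + 1·M_2 = 6(Δ_1 - Δ_0) = -36
  1·M_1 + 4·M_2 + 1·M_3 = 6(Δ_2 - Δ_1) = -54
Clamped end conditions give two more equations: 2h_0·M_0 + h_0·M_1 = 6(Δ_0 - s'(1)) = 48 and h_2·M_2 + 2h_2·M_3 = 6(s'(4) - Δ_2) = 39.
Hence M_0 = 451/15, M_1 = -182/15, M_2 = -263/15, M_3 = 424/15.

30.0667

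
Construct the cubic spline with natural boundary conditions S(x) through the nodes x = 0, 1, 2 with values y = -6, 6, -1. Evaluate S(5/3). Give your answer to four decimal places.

2.7407

Write σ_i for S''(x_i). With h_i = 1, 1 and divided differences Δ_i = 12, -7, the continuity of S' gives the tridiagonal system
  1·σ_0 + 4·σ_1 + 1·σ_2 = 6(Δ_1 - Δ_0) = -114
Natural end conditions: σ_0 = σ_2 = 0.
Solving: σ_0 = 0, σ_1 = -57/2, σ_2 = 0.
On [1, 2], S(x) = 6 + 5/2·(x - 1) - 57/4·(x - 1)² + 19/4·(x - 1)³.
With (x - 1) = 2/3: S(5/3) = 74/27.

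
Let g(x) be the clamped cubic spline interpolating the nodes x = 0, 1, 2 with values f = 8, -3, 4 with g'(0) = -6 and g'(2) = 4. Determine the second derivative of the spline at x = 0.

-37

Write m_i for g''(x_i). With h_i = 1, 1 and divided differences Δ_i = -11, 7, the continuity of g' gives the tridiagonal system
  1·m_0 + 4·m_1 + 1·m_2 = 6(Δ_1 - Δ_0) = 108
Clamped end conditions give two more equations: 2h_0·m_0 + h_0·m_1 = 6(Δ_0 - g'(0)) = -30 and h_1·m_1 + 2h_1·m_2 = 6(g'(2) - Δ_1) = -18.
Solving the tridiagonal system: m_0 = -37, m_1 = 44, m_2 = -31.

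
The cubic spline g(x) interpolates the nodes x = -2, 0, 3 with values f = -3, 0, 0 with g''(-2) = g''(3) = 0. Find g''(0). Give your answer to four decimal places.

Let σ_i = g''(x_i). Step sizes h_i = 2, 3; slopes of the chords Δ_i = (y_(i+1) - y_i)/h_i = 3/2, 0.
  2·σ_0 + 10·σ_1 + 3·σ_2 = 6(Δ_1 - Δ_0) = -9
Natural end conditions: σ_0 = σ_2 = 0.
Solving: σ_0 = 0, σ_1 = -9/10, σ_2 = 0.

-0.9000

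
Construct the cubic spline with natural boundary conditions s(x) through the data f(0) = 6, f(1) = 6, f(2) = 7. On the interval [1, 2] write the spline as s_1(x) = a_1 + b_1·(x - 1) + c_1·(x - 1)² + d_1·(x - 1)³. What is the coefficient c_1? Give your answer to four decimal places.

0.7500

With σ_i denoting the second derivative at x_i, h_i = 1, 1, and Δ_i = (y_(i+1) − y_i)/h_i = 0, 1:
  1·σ_0 + 4·σ_1 + 1·σ_2 = 6(Δ_1 - Δ_0) = 6
Natural end conditions: σ_0 = σ_2 = 0.
Solving: σ_0 = 0, σ_1 = 3/2, σ_2 = 0.
On [1, 2], with s_1(x) = a_1 + b_1·(x - 1) + c_1·(x - 1)² + d_1·(x - 1)³: c_1 = σ_1/2 = 3/4, d_1 = (σ_2 - σ_1)/(6h_1) = -1/4, b_1 = Δ_1 - h_1(2σ_1 + σ_2)/6 = 1/2.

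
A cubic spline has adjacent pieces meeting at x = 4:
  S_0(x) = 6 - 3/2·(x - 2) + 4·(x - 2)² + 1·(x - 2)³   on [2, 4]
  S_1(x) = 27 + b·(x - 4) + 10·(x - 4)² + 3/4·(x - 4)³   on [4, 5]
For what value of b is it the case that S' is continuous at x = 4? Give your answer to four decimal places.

S_0'(x) = -3/2 + 8·(x - 2) + 3·(x - 2)², so S_0'(4) = 53/2. On the right, S_1'(4) = b, so b = 53/2.

26.5000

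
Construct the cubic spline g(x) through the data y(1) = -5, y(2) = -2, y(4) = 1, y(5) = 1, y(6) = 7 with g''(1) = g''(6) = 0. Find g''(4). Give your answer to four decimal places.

-2.9508

With σ_i denoting the second derivative at x_i, h_i = 1, 2, 1, 1, and Δ_i = (y_(i+1) − y_i)/h_i = 3, 3/2, 0, 6:
  1·σ_0 + 6·σ_1 + 2·σ_2 = 6(Δ_1 - Δ_0) = -9
  2·σ_1 + 6·σ_2 + 1·σ_3 = 6(Δ_2 - Δ_1) = -9
  1·σ_2 + 4·σ_3 + 1·σ_4 = 6(Δ_3 - Δ_2) = 36
Natural end conditions: σ_0 = σ_4 = 0.
Hence σ_0 = 0, σ_1 = -63/122, σ_2 = -180/61, σ_3 = 594/61, σ_4 = 0.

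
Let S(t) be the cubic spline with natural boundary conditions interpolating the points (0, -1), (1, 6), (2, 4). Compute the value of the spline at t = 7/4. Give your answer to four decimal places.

Put σ_i = S'' at the i-th knot. Here h = (1, 1) and Δ = (7, -2), so the interior equations h_(i-1)·σ_(i-1) + 2(h_(i-1)+h_i)·σ_i + h_i·σ_(i+1) = 6(Δ_i − Δ_(i-1)) read
  1·σ_0 + 4·σ_1 + 1·σ_2 = 6(Δ_1 - Δ_0) = -54
Natural end conditions: σ_0 = σ_2 = 0.
Forward elimination and back-substitution give σ_0 = 0, σ_1 = -27/2, σ_2 = 0.
On [1, 2], S(t) = 6 + 5/2·(t - 1) - 27/4·(t - 1)² + 9/4·(t - 1)³.
With (t - 1) = 3/4: S(7/4) = 1287/256.

5.0273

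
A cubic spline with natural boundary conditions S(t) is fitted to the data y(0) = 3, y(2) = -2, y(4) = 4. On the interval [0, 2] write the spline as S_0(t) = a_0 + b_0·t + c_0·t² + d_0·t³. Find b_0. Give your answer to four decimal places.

Let σ_i = S''(x_i). Step sizes h_i = 2, 2; slopes of the chords Δ_i = (y_(i+1) - y_i)/h_i = -5/2, 3.
  2·σ_0 + 8·σ_1 + 2·σ_2 = 6(Δ_1 - Δ_0) = 33
Natural end conditions: σ_0 = σ_2 = 0.
Solving the tridiagonal system: σ_0 = 0, σ_1 = 33/8, σ_2 = 0.
On [0, 2], with S_0(t) = a_0 + b_0·t + c_0·t² + d_0·t³: c_0 = σ_0/2 = 0, d_0 = (σ_1 - σ_0)/(6h_0) = 11/32, b_0 = Δ_0 - h_0(2σ_0 + σ_1)/6 = -31/8.

-3.8750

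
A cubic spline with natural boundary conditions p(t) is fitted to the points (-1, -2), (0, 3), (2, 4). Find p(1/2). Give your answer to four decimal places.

Let M_i = p''(x_i). Step sizes h_i = 1, 2; slopes of the chords Δ_i = (y_(i+1) - y_i)/h_i = 5, 1/2.
  1·M_0 + 6·M_1 + 2·M_2 = 6(Δ_1 - Δ_0) = -27
Natural end conditions: M_0 = M_2 = 0.
Solving: M_0 = 0, M_1 = -9/2, M_2 = 0.
On [0, 2], p(t) = 3 + 7/2·t - 9/4·t² + 3/8·t³.
With t = 1/2: p(1/2) = 271/64.

4.2344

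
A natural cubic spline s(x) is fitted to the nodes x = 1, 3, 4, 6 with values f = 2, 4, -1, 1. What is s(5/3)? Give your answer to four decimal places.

Put M_i = s'' at the i-th knot. Here h = (2, 1, 2) and Δ = (1, -5, 1), so the interior equations h_(i-1)·M_(i-1) + 2(h_(i-1)+h_i)·M_i + h_i·M_(i+1) = 6(Δ_i − Δ_(i-1)) read
  2·M_0 + 6·M_1 + 1·M_2 = 6(Δ_1 - Δ_0) = -36
  1·M_1 + 6·M_2 + 2·M_3 = 6(Δ_2 - Δ_1) = 36
Natural end conditions: M_0 = M_3 = 0.
Forward elimination and back-substitution give M_0 = 0, M_1 = -36/5, M_2 = 36/5, M_3 = 0.
On [1, 3], s(x) = 2 + 17/5·(x - 1) + 0·(x - 1)² - 3/5·(x - 1)³.
With (x - 1) = 2/3: s(5/3) = 184/45.

4.0889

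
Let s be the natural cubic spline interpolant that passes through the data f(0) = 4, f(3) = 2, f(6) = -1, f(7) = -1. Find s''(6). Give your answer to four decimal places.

Write σ_i for s''(x_i). With h_i = 3, 3, 1 and divided differences Δ_i = -2/3, -1, 0, the continuity of s' gives the tridiagonal system
  3·σ_0 + 12·σ_1 + 3·σ_2 = 6(Δ_1 - Δ_0) = -2
  3·σ_1 + 8·σ_2 + 1·σ_3 = 6(Δ_2 - Δ_1) = 6
Natural end conditions: σ_0 = σ_3 = 0.
Hence σ_0 = 0, σ_1 = -34/87, σ_2 = 26/29, σ_3 = 0.

0.8966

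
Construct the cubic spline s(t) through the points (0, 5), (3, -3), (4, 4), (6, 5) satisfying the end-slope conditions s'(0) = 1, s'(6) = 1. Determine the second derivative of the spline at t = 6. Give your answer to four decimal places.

6.0238

Write m_i for s''(x_i). With h_i = 3, 1, 2 and divided differences Δ_i = -8/3, 7, 1/2, the continuity of s' gives the tridiagonal system
  3·m_0 + 8·m_1 + 1·m_2 = 6(Δ_1 - Δ_0) = 58
  1·m_1 + 6·m_2 + 2·m_3 = 6(Δ_2 - Δ_1) = -39
Clamped end conditions give two more equations: 2h_0·m_0 + h_0·m_1 = 6(Δ_0 - s'(0)) = -22 and h_2·m_2 + 2h_2·m_3 = 6(s'(6) - Δ_2) = 3.
Solving: m_0 = -137/14, m_1 = 257/21, m_2 = -443/42, m_3 = 253/42.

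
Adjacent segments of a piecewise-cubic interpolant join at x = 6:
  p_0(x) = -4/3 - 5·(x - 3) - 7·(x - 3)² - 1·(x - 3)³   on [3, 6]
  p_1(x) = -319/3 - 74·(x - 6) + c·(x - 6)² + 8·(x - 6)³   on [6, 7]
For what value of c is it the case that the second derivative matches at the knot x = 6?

-16

p_0''(x) = -14 - 6·(x - 3), so p_0''(6) = -32. On the right, p_1''(6) = 2c, so c = -16.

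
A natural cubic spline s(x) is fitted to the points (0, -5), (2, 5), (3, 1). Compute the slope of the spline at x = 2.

Let σ_i = s''(x_i). Step sizes h_i = 2, 1; slopes of the chords Δ_i = (y_(i+1) - y_i)/h_i = 5, -4.
  2·σ_0 + 6·σ_1 + 1·σ_2 = 6(Δ_1 - Δ_0) = -54
Natural end conditions: σ_0 = σ_2 = 0.
Hence σ_0 = 0, σ_1 = -9, σ_2 = 0.
On [2, 3], s'(x) = b_1 + 2c_1·(x - 2) + 3d_1·(x - 2)² with b_1 = Δ_1 - h_1(2σ_1 + σ_2)/6 = -1, c_1 = σ_1/2 = -9/2, d_1 = (σ_2 - σ_1)/(6h_1) = 3/2. So s'(2) = -1.

-1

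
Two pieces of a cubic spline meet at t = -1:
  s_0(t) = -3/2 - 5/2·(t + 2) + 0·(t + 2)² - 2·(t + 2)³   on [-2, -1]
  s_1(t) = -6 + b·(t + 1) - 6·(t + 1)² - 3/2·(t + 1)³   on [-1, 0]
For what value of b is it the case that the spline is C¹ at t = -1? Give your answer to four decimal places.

-8.5000

s_0'(t) = -5/2 + 0·(t + 2) - 6·(t + 2)², so s_0'(-1) = -17/2. On the right, s_1'(-1) = b, so b = -17/2.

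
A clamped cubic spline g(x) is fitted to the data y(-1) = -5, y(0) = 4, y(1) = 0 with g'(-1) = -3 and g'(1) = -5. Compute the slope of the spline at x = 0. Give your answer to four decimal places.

With M_i denoting the second derivative at x_i, h_i = 1, 1, and Δ_i = (y_(i+1) − y_i)/h_i = 9, -4:
  1·M_0 + 4·M_1 + 1·M_2 = 6(Δ_1 - Δ_0) = -78
Clamped end conditions give two more equations: 2h_0·M_0 + h_0·M_1 = 6(Δ_0 - g'(-1)) = 72 and h_1·M_1 + 2h_1·M_2 = 6(g'(1) - Δ_1) = -6.
Hence M_0 = 109/2, M_1 = -37, M_2 = 31/2.
On [0, 1], g'(x) = b_1 + 2c_1·x + 3d_1·x² with b_1 = Δ_1 - h_1(2M_1 + M_2)/6 = 23/4, c_1 = M_1/2 = -37/2, d_1 = (M_2 - M_1)/(6h_1) = 35/4. So g'(0) = 23/4.

5.7500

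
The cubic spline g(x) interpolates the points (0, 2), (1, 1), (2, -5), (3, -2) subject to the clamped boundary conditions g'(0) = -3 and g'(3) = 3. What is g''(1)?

-16

Let M_i = g''(x_i). Step sizes h_i = 1, 1, 1; slopes of the chords Δ_i = (y_(i+1) - y_i)/h_i = -1, -6, 3.
  1·M_0 + 4·M_1 + 1·M_2 = 6(Δ_1 - Δ_0) = -30
  1·M_1 + 4·M_2 + 1·M_3 = 6(Δ_2 - Δ_1) = 54
Clamped end conditions give two more equations: 2h_0·M_0 + h_0·M_1 = 6(Δ_0 - g'(0)) = 12 and h_2·M_2 + 2h_2·M_3 = 6(g'(3) - Δ_2) = 0.
Hence M_0 = 14, M_1 = -16, M_2 = 20, M_3 = -10.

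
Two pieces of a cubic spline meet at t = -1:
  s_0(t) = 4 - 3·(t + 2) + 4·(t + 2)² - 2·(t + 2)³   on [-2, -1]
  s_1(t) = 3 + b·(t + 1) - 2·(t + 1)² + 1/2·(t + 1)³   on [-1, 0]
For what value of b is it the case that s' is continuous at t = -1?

s_0'(t) = -3 + 8·(t + 2) - 6·(t + 2)², so s_0'(-1) = -1. On the right, s_1'(-1) = b, so b = -1.

-1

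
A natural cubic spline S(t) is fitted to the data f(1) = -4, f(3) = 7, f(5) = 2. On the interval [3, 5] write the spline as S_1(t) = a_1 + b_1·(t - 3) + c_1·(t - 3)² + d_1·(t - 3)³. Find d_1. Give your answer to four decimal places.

With M_i denoting the second derivative at x_i, h_i = 2, 2, and Δ_i = (y_(i+1) − y_i)/h_i = 11/2, -5/2:
  2·M_0 + 8·M_1 + 2·M_2 = 6(Δ_1 - Δ_0) = -48
Natural end conditions: M_0 = M_2 = 0.
Solving: M_0 = 0, M_1 = -6, M_2 = 0.
On [3, 5], with S_1(t) = a_1 + b_1·(t - 3) + c_1·(t - 3)² + d_1·(t - 3)³: c_1 = M_1/2 = -3, d_1 = (M_2 - M_1)/(6h_1) = 1/2, b_1 = Δ_1 - h_1(2M_1 + M_2)/6 = 3/2.

0.5000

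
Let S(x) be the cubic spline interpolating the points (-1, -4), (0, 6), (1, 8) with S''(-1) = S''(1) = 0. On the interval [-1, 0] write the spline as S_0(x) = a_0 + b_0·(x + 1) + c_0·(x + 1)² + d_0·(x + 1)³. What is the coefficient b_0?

Let σ_i = S''(x_i). Step sizes h_i = 1, 1; slopes of the chords Δ_i = (y_(i+1) - y_i)/h_i = 10, 2.
  1·σ_0 + 4·σ_1 + 1·σ_2 = 6(Δ_1 - Δ_0) = -48
Natural end conditions: σ_0 = σ_2 = 0.
Forward elimination and back-substitution give σ_0 = 0, σ_1 = -12, σ_2 = 0.
On [-1, 0], with S_0(x) = a_0 + b_0·(x + 1) + c_0·(x + 1)² + d_0·(x + 1)³: c_0 = σ_0/2 = 0, d_0 = (σ_1 - σ_0)/(6h_0) = -2, b_0 = Δ_0 - h_0(2σ_0 + σ_1)/6 = 12.

12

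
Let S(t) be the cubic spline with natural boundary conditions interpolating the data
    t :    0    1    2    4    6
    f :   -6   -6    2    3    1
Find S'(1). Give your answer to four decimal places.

Put M_i = S'' at the i-th knot. Here h = (1, 1, 2, 2) and Δ = (0, 8, 1/2, -1), so the interior equations h_(i-1)·M_(i-1) + 2(h_(i-1)+h_i)·M_i + h_i·M_(i+1) = 6(Δ_i − Δ_(i-1)) read
  1·M_0 + 4·M_1 + 1·M_2 = 6(Δ_1 - Δ_0) = 48
  1·M_1 + 6·M_2 + 2·M_3 = 6(Δ_2 - Δ_1) = -45
  2·M_2 + 8·M_3 + 2·M_4 = 6(Δ_3 - Δ_2) = -9
Natural end conditions: M_0 = M_4 = 0.
Forward elimination and back-substitution give M_0 = 0, M_1 = 409/28, M_2 = -73/7, M_3 = 83/56, M_4 = 0.
On [1, 2], S'(t) = b_1 + 2c_1·(t - 1) + 3d_1·(t - 1)² with b_1 = Δ_1 - h_1(2M_1 + M_2)/6 = 409/84, c_1 = M_1/2 = 409/56, d_1 = (M_2 - M_1)/(6h_1) = -701/168. So S'(1) = 409/84.

4.8690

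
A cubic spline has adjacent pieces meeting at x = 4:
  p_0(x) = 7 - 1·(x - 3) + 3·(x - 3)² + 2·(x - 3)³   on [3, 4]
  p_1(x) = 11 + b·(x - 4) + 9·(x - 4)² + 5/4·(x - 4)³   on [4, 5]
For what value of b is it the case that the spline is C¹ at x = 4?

p_0'(x) = -1 + 6·(x - 3) + 6·(x - 3)², so p_0'(4) = 11. On the right, p_1'(4) = b, so b = 11.

11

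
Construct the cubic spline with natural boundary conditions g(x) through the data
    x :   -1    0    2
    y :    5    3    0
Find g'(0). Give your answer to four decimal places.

-1.8333

Let m_i = g''(x_i). Step sizes h_i = 1, 2; slopes of the chords Δ_i = (y_(i+1) - y_i)/h_i = -2, -3/2.
  1·m_0 + 6·m_1 + 2·m_2 = 6(Δ_1 - Δ_0) = 3
Natural end conditions: m_0 = m_2 = 0.
Hence m_0 = 0, m_1 = 1/2, m_2 = 0.
On [0, 2], g'(x) = b_1 + 2c_1·x + 3d_1·x² with b_1 = Δ_1 - h_1(2m_1 + m_2)/6 = -11/6, c_1 = m_1/2 = 1/4, d_1 = (m_2 - m_1)/(6h_1) = -1/24. So g'(0) = -11/6.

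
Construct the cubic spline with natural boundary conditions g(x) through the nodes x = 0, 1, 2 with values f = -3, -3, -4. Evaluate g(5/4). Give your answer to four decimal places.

With σ_i denoting the second derivative at x_i, h_i = 1, 1, and Δ_i = (y_(i+1) − y_i)/h_i = 0, -1:
  1·σ_0 + 4·σ_1 + 1·σ_2 = 6(Δ_1 - Δ_0) = -6
Natural end conditions: σ_0 = σ_2 = 0.
Solving the tridiagonal system: σ_0 = 0, σ_1 = -3/2, σ_2 = 0.
On [1, 2], g(x) = -3 - 1/2·(x - 1) - 3/4·(x - 1)² + 1/4·(x - 1)³.
With (x - 1) = 1/4: g(5/4) = -811/256.

-3.1680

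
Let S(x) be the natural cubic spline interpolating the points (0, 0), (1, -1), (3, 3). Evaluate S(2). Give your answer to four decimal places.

Put M_i = S'' at the i-th knot. Here h = (1, 2) and Δ = (-1, 2), so the interior equations h_(i-1)·M_(i-1) + 2(h_(i-1)+h_i)·M_i + h_i·M_(i+1) = 6(Δ_i − Δ_(i-1)) read
  1·M_0 + 6·M_1 + 2·M_2 = 6(Δ_1 - Δ_0) = 18
Natural end conditions: M_0 = M_2 = 0.
Solving the tridiagonal system: M_0 = 0, M_1 = 3, M_2 = 0.
On [1, 3], S(x) = -1 + 0·(x - 1) + 3/2·(x - 1)² - 1/4·(x - 1)³.
With (x - 1) = 1: S(2) = 1/4.

0.2500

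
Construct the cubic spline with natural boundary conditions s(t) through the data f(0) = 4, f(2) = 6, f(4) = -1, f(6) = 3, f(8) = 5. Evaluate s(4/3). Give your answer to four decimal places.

6.5304

With M_i denoting the second derivative at x_i, h_i = 2, 2, 2, 2, and Δ_i = (y_(i+1) − y_i)/h_i = 1, -7/2, 2, 1:
  2·M_0 + 8·M_1 + 2·M_2 = 6(Δ_1 - Δ_0) = -27
  2·M_1 + 8·M_2 + 2·M_3 = 6(Δ_2 - Δ_1) = 33
  2·M_2 + 8·M_3 + 2·M_4 = 6(Δ_3 - Δ_2) = -6
Natural end conditions: M_0 = M_4 = 0.
Forward elimination and back-substitution give M_0 = 0, M_1 = -543/112, M_2 = 165/28, M_3 = -249/112, M_4 = 0.
On [0, 2], s(t) = 4 + 293/112·t + 0·t² - 181/448·t³.
With t = 4/3: s(4/3) = 4937/756.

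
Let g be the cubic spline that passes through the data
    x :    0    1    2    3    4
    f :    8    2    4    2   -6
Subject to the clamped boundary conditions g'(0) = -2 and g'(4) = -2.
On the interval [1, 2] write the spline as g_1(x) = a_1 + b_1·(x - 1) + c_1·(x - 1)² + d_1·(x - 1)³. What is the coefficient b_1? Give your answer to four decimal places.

-3.1786

Put m_i = g'' at the i-th knot. Here h = (1, 1, 1, 1) and Δ = (-6, 2, -2, -8), so the interior equations h_(i-1)·m_(i-1) + 2(h_(i-1)+h_i)·m_i + h_i·m_(i+1) = 6(Δ_i − Δ_(i-1)) read
  1·m_0 + 4·m_1 + 1·m_2 = 6(Δ_1 - Δ_0) = 48
  1·m_1 + 4·m_2 + 1·m_3 = 6(Δ_2 - Δ_1) = -24
  1·m_2 + 4·m_3 + 1·m_4 = 6(Δ_3 - Δ_2) = -36
Clamped end conditions give two more equations: 2h_0·m_0 + h_0·m_1 = 6(Δ_0 - g'(0)) = -24 and h_3·m_3 + 2h_3·m_4 = 6(g'(4) - Δ_3) = 36.
Hence m_0 = -303/14, m_1 = 135/7, m_2 = -15/2, m_3 = -93/7, m_4 = 345/14.
On [1, 2], with g_1(x) = a_1 + b_1·(x - 1) + c_1·(x - 1)² + d_1·(x - 1)³: c_1 = m_1/2 = 135/14, d_1 = (m_2 - m_1)/(6h_1) = -125/28, b_1 = Δ_1 - h_1(2m_1 + m_2)/6 = -89/28.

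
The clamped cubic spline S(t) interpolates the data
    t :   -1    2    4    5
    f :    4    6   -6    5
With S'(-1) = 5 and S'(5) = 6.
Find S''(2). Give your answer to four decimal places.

-8.9474

Let σ_i = S''(x_i). Step sizes h_i = 3, 2, 1; slopes of the chords Δ_i = (y_(i+1) - y_i)/h_i = 2/3, -6, 11.
  3·σ_0 + 10·σ_1 + 2·σ_2 = 6(Δ_1 - Δ_0) = -40
  2·σ_1 + 6·σ_2 + 1·σ_3 = 6(Δ_2 - Δ_1) = 102
Clamped end conditions give two more equations: 2h_0·σ_0 + h_0·σ_1 = 6(Δ_0 - S'(-1)) = -26 and h_2·σ_2 + 2h_2·σ_3 = 6(S'(5) - Δ_2) = -30.
Forward elimination and back-substitution give σ_0 = 8/57, σ_1 = -170/19, σ_2 = 466/19, σ_3 = -518/19.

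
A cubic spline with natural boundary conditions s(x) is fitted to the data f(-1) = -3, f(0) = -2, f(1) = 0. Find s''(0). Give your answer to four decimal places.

Put m_i = s'' at the i-th knot. Here h = (1, 1) and Δ = (1, 2), so the interior equations h_(i-1)·m_(i-1) + 2(h_(i-1)+h_i)·m_i + h_i·m_(i+1) = 6(Δ_i − Δ_(i-1)) read
  1·m_0 + 4·m_1 + 1·m_2 = 6(Δ_1 - Δ_0) = 6
Natural end conditions: m_0 = m_2 = 0.
Hence m_0 = 0, m_1 = 3/2, m_2 = 0.

1.5000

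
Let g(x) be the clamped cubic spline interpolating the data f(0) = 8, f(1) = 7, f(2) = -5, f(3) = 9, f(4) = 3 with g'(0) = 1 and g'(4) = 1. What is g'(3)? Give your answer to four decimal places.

Write m_i for g''(x_i). With h_i = 1, 1, 1, 1 and divided differences Δ_i = -1, -12, 14, -6, the continuity of g' gives the tridiagonal system
  1·m_0 + 4·m_1 + 1·m_2 = 6(Δ_1 - Δ_0) = -66
  1·m_1 + 4·m_2 + 1·m_3 = 6(Δ_2 - Δ_1) = 156
  1·m_2 + 4·m_3 + 1·m_4 = 6(Δ_3 - Δ_2) = -120
Clamped end conditions give two more equations: 2h_0·m_0 + h_0·m_1 = 6(Δ_0 - g'(0)) = -12 and h_3·m_3 + 2h_3·m_4 = 6(g'(4) - Δ_3) = 42.
Solving the tridiagonal system: m_0 = 321/28, m_1 = -489/14, m_2 = 249/4, m_3 = -813/14, m_4 = 1401/28.
On [3, 4], g'(x) = b_3 + 2c_3·(x - 3) + 3d_3·(x - 3)² with b_3 = Δ_3 - h_3(2m_3 + m_4)/6 = 281/56, c_3 = m_3/2 = -813/28, d_3 = (m_4 - m_3)/(6h_3) = 1009/56. So g'(3) = 281/56.

5.0179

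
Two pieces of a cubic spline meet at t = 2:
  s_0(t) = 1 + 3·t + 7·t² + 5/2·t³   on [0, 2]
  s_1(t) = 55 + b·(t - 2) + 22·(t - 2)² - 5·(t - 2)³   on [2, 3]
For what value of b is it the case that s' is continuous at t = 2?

61

s_0'(t) = 3 + 14·t + 15/2·t², so s_0'(2) = 61. On the right, s_1'(2) = b, so b = 61.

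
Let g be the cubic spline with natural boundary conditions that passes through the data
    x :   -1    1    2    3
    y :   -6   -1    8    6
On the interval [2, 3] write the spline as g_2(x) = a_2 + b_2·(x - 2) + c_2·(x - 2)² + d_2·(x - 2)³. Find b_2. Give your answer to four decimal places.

With σ_i denoting the second derivative at x_i, h_i = 2, 1, 1, and Δ_i = (y_(i+1) − y_i)/h_i = 5/2, 9, -2:
  2·σ_0 + 6·σ_1 + 1·σ_2 = 6(Δ_1 - Δ_0) = 39
  1·σ_1 + 4·σ_2 + 1·σ_3 = 6(Δ_2 - Δ_1) = -66
Natural end conditions: σ_0 = σ_3 = 0.
Hence σ_0 = 0, σ_1 = 222/23, σ_2 = -435/23, σ_3 = 0.
On [2, 3], with g_2(x) = a_2 + b_2·(x - 2) + c_2·(x - 2)² + d_2·(x - 2)³: c_2 = σ_2/2 = -435/46, d_2 = (σ_3 - σ_2)/(6h_2) = 145/46, b_2 = Δ_2 - h_2(2σ_2 + σ_3)/6 = 99/23.

4.3043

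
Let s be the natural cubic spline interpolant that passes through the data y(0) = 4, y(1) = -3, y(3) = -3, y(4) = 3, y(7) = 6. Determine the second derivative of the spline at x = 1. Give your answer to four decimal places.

5.3520

Put σ_i = s'' at the i-th knot. Here h = (1, 2, 1, 3) and Δ = (-7, 0, 6, 1), so the interior equations h_(i-1)·σ_(i-1) + 2(h_(i-1)+h_i)·σ_i + h_i·σ_(i+1) = 6(Δ_i − Δ_(i-1)) read
  1·σ_0 + 6·σ_1 + 2·σ_2 = 6(Δ_1 - Δ_0) = 42
  2·σ_1 + 6·σ_2 + 1·σ_3 = 6(Δ_2 - Δ_1) = 36
  1·σ_2 + 8·σ_3 + 3·σ_4 = 6(Δ_3 - Δ_2) = -30
Natural end conditions: σ_0 = σ_4 = 0.
Solving: σ_0 = 0, σ_1 = 669/125, σ_2 = 618/125, σ_3 = -546/125, σ_4 = 0.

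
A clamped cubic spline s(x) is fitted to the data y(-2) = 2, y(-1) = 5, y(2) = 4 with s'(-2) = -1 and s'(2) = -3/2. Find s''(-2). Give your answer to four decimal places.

14.3750

With M_i denoting the second derivative at x_i, h_i = 1, 3, and Δ_i = (y_(i+1) − y_i)/h_i = 3, -1/3:
  1·M_0 + 8·M_1 + 3·M_2 = 6(Δ_1 - Δ_0) = -20
Clamped end conditions give two more equations: 2h_0·M_0 + h_0·M_1 = 6(Δ_0 - s'(-2)) = 24 and h_1·M_1 + 2h_1·M_2 = 6(s'(2) - Δ_1) = -7.
Solving the tridiagonal system: M_0 = 115/8, M_1 = -19/4, M_2 = 29/24.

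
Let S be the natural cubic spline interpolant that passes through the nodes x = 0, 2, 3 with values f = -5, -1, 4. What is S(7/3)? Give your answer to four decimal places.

0.4815

Put M_i = S'' at the i-th knot. Here h = (2, 1) and Δ = (2, 5), so the interior equations h_(i-1)·M_(i-1) + 2(h_(i-1)+h_i)·M_i + h_i·M_(i+1) = 6(Δ_i − Δ_(i-1)) read
  2·M_0 + 6·M_1 + 1·M_2 = 6(Δ_1 - Δ_0) = 18
Natural end conditions: M_0 = M_2 = 0.
Solving: M_0 = 0, M_1 = 3, M_2 = 0.
On [2, 3], S(x) = -1 + 4·(x - 2) + 3/2·(x - 2)² - 1/2·(x - 2)³.
With (x - 2) = 1/3: S(7/3) = 13/27.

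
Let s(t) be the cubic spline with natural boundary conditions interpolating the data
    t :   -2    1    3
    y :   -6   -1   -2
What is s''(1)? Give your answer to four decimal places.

-1.3000

With M_i denoting the second derivative at x_i, h_i = 3, 2, and Δ_i = (y_(i+1) − y_i)/h_i = 5/3, -1/2:
  3·M_0 + 10·M_1 + 2·M_2 = 6(Δ_1 - Δ_0) = -13
Natural end conditions: M_0 = M_2 = 0.
Solving the tridiagonal system: M_0 = 0, M_1 = -13/10, M_2 = 0.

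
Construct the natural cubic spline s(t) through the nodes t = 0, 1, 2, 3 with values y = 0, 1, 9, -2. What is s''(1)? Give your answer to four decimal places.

Let M_i = s''(x_i). Step sizes h_i = 1, 1, 1; slopes of the chords Δ_i = (y_(i+1) - y_i)/h_i = 1, 8, -11.
  1·M_0 + 4·M_1 + 1·M_2 = 6(Δ_1 - Δ_0) = 42
  1·M_1 + 4·M_2 + 1·M_3 = 6(Δ_2 - Δ_1) = -114
Natural end conditions: M_0 = M_3 = 0.
Forward elimination and back-substitution give M_0 = 0, M_1 = 94/5, M_2 = -166/5, M_3 = 0.

18.8000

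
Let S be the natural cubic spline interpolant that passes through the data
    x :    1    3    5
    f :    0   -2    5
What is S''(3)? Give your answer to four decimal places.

With m_i denoting the second derivative at x_i, h_i = 2, 2, and Δ_i = (y_(i+1) − y_i)/h_i = -1, 7/2:
  2·m_0 + 8·m_1 + 2·m_2 = 6(Δ_1 - Δ_0) = 27
Natural end conditions: m_0 = m_2 = 0.
Solving the tridiagonal system: m_0 = 0, m_1 = 27/8, m_2 = 0.

3.3750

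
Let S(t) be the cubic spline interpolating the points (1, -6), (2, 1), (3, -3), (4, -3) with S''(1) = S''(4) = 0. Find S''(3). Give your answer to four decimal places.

10.8000

With M_i denoting the second derivative at x_i, h_i = 1, 1, 1, and Δ_i = (y_(i+1) − y_i)/h_i = 7, -4, 0:
  1·M_0 + 4·M_1 + 1·M_2 = 6(Δ_1 - Δ_0) = -66
  1·M_1 + 4·M_2 + 1·M_3 = 6(Δ_2 - Δ_1) = 24
Natural end conditions: M_0 = M_3 = 0.
Hence M_0 = 0, M_1 = -96/5, M_2 = 54/5, M_3 = 0.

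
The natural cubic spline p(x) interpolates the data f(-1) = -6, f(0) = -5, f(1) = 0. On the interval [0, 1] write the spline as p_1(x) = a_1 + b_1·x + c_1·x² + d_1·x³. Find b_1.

Write σ_i for p''(x_i). With h_i = 1, 1 and divided differences Δ_i = 1, 5, the continuity of p' gives the tridiagonal system
  1·σ_0 + 4·σ_1 + 1·σ_2 = 6(Δ_1 - Δ_0) = 24
Natural end conditions: σ_0 = σ_2 = 0.
Solving the tridiagonal system: σ_0 = 0, σ_1 = 6, σ_2 = 0.
On [0, 1], with p_1(x) = a_1 + b_1·x + c_1·x² + d_1·x³: c_1 = σ_1/2 = 3, d_1 = (σ_2 - σ_1)/(6h_1) = -1, b_1 = Δ_1 - h_1(2σ_1 + σ_2)/6 = 3.

3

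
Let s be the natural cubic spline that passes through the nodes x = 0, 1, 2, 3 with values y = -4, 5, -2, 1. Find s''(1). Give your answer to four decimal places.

Write σ_i for s''(x_i). With h_i = 1, 1, 1 and divided differences Δ_i = 9, -7, 3, the continuity of s' gives the tridiagonal system
  1·σ_0 + 4·σ_1 + 1·σ_2 = 6(Δ_1 - Δ_0) = -96
  1·σ_1 + 4·σ_2 + 1·σ_3 = 6(Δ_2 - Δ_1) = 60
Natural end conditions: σ_0 = σ_3 = 0.
Solving the tridiagonal system: σ_0 = 0, σ_1 = -148/5, σ_2 = 112/5, σ_3 = 0.

-29.6000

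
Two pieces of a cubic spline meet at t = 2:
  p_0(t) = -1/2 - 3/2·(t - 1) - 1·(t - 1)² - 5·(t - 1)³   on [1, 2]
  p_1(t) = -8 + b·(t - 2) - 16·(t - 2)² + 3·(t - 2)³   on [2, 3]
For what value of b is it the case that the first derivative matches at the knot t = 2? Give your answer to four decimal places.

p_0'(t) = -3/2 - 2·(t - 1) - 15·(t - 1)², so p_0'(2) = -37/2. On the right, p_1'(2) = b, so b = -37/2.

-18.5000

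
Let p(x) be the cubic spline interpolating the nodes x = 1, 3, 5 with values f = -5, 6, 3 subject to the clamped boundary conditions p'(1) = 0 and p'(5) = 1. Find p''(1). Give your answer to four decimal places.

With m_i denoting the second derivative at x_i, h_i = 2, 2, and Δ_i = (y_(i+1) − y_i)/h_i = 11/2, -3/2:
  2·m_0 + 8·m_1 + 2·m_2 = 6(Δ_1 - Δ_0) = -42
Clamped end conditions give two more equations: 2h_0·m_0 + h_0·m_1 = 6(Δ_0 - p'(1)) = 33 and h_1·m_1 + 2h_1·m_2 = 6(p'(5) - Δ_1) = 15.
Hence m_0 = 55/4, m_1 = -11, m_2 = 37/4.

13.7500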